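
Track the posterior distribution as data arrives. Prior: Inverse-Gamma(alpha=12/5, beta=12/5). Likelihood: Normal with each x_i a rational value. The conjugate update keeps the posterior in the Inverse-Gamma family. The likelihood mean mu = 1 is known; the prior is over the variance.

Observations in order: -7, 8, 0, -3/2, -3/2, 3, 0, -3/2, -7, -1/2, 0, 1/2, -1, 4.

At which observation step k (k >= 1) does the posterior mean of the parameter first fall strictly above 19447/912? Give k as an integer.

k = 2

obs 1: x=-7 → posterior Inverse-Gamma(29/10, 172/5)
obs 2: x=8 → posterior Inverse-Gamma(17/5, 589/10)
obs 3: x=0 → posterior Inverse-Gamma(39/10, 297/5)
obs 4: x=-3/2 → posterior Inverse-Gamma(22/5, 2501/40)
obs 5: x=-3/2 → posterior Inverse-Gamma(49/10, 1313/20)
obs 6: x=3 → posterior Inverse-Gamma(27/5, 1353/20)
obs 7: x=0 → posterior Inverse-Gamma(59/10, 1363/20)
obs 8: x=-3/2 → posterior Inverse-Gamma(32/5, 2851/40)
obs 9: x=-7 → posterior Inverse-Gamma(69/10, 4131/40)
obs 10: x=-1/2 → posterior Inverse-Gamma(37/5, 522/5)
obs 11: x=0 → posterior Inverse-Gamma(79/10, 1049/10)
obs 12: x=1/2 → posterior Inverse-Gamma(42/5, 4201/40)
obs 13: x=-1 → posterior Inverse-Gamma(89/10, 4281/40)
obs 14: x=4 → posterior Inverse-Gamma(47/5, 4461/40)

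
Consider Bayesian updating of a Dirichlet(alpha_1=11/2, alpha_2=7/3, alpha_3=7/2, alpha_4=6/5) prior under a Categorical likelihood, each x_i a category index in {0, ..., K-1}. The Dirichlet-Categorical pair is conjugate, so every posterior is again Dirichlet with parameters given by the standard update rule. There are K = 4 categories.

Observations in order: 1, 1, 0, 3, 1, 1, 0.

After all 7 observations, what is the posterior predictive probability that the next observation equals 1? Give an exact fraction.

obs 1: x=1 → posterior Dirichlet(11/2, 10/3, 7/2, 6/5)
obs 2: x=1 → posterior Dirichlet(11/2, 13/3, 7/2, 6/5)
obs 3: x=0 → posterior Dirichlet(13/2, 13/3, 7/2, 6/5)
obs 4: x=3 → posterior Dirichlet(13/2, 13/3, 7/2, 11/5)
obs 5: x=1 → posterior Dirichlet(13/2, 16/3, 7/2, 11/5)
obs 6: x=1 → posterior Dirichlet(13/2, 19/3, 7/2, 11/5)
obs 7: x=0 → posterior Dirichlet(15/2, 19/3, 7/2, 11/5)

95/293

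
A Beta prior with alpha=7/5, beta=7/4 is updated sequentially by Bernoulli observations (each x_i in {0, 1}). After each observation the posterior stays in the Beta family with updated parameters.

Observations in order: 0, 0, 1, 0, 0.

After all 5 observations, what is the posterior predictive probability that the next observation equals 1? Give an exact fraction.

48/163

obs 1: x=0 → posterior Beta(7/5, 11/4)
obs 2: x=0 → posterior Beta(7/5, 15/4)
obs 3: x=1 → posterior Beta(12/5, 15/4)
obs 4: x=0 → posterior Beta(12/5, 19/4)
obs 5: x=0 → posterior Beta(12/5, 23/4)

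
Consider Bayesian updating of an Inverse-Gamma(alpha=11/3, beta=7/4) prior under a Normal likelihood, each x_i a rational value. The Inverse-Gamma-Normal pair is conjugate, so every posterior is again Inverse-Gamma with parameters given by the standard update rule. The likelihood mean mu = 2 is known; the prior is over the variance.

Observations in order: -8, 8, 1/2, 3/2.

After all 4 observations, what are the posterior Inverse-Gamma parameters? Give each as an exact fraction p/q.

obs 1: x=-8 → posterior Inverse-Gamma(25/6, 207/4)
obs 2: x=8 → posterior Inverse-Gamma(14/3, 279/4)
obs 3: x=1/2 → posterior Inverse-Gamma(31/6, 567/8)
obs 4: x=3/2 → posterior Inverse-Gamma(17/3, 71)

alpha=17/3, beta=71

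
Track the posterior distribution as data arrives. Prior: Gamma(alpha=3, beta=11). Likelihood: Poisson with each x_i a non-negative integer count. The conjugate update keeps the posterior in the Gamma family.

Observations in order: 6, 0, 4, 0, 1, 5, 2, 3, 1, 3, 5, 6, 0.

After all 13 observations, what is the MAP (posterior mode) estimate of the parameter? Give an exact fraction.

19/12

obs 1: x=6 → posterior Gamma(9, 12)
obs 2: x=0 → posterior Gamma(9, 13)
obs 3: x=4 → posterior Gamma(13, 14)
obs 4: x=0 → posterior Gamma(13, 15)
obs 5: x=1 → posterior Gamma(14, 16)
obs 6: x=5 → posterior Gamma(19, 17)
obs 7: x=2 → posterior Gamma(21, 18)
obs 8: x=3 → posterior Gamma(24, 19)
obs 9: x=1 → posterior Gamma(25, 20)
obs 10: x=3 → posterior Gamma(28, 21)
obs 11: x=5 → posterior Gamma(33, 22)
obs 12: x=6 → posterior Gamma(39, 23)
obs 13: x=0 → posterior Gamma(39, 24)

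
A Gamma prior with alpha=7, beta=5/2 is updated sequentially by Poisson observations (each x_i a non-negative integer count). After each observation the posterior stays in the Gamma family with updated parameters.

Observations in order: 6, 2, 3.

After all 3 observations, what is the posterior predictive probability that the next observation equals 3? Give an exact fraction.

obs 1: x=6 → posterior Gamma(13, 7/2)
obs 2: x=2 → posterior Gamma(15, 9/2)
obs 3: x=3 → posterior Gamma(18, 11/2)

50706445899049151106720/247064529073450392704413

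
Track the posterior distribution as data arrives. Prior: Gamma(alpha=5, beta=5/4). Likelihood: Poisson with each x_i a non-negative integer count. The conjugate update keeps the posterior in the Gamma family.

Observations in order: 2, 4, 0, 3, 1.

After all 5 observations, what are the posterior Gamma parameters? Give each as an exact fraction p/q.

alpha=15, beta=25/4

obs 1: x=2 → posterior Gamma(7, 9/4)
obs 2: x=4 → posterior Gamma(11, 13/4)
obs 3: x=0 → posterior Gamma(11, 17/4)
obs 4: x=3 → posterior Gamma(14, 21/4)
obs 5: x=1 → posterior Gamma(15, 25/4)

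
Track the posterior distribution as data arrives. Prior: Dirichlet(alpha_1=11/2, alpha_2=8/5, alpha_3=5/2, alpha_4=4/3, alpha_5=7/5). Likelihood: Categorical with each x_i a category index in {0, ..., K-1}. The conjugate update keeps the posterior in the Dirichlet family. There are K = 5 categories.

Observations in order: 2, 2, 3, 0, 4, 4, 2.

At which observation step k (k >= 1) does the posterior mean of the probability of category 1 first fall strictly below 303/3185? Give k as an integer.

k = 5

obs 1: x=2 → posterior Dirichlet(11/2, 8/5, 7/2, 4/3, 7/5)
obs 2: x=2 → posterior Dirichlet(11/2, 8/5, 9/2, 4/3, 7/5)
obs 3: x=3 → posterior Dirichlet(11/2, 8/5, 9/2, 7/3, 7/5)
obs 4: x=0 → posterior Dirichlet(13/2, 8/5, 9/2, 7/3, 7/5)
obs 5: x=4 → posterior Dirichlet(13/2, 8/5, 9/2, 7/3, 12/5)
obs 6: x=4 → posterior Dirichlet(13/2, 8/5, 9/2, 7/3, 17/5)
obs 7: x=2 → posterior Dirichlet(13/2, 8/5, 11/2, 7/3, 17/5)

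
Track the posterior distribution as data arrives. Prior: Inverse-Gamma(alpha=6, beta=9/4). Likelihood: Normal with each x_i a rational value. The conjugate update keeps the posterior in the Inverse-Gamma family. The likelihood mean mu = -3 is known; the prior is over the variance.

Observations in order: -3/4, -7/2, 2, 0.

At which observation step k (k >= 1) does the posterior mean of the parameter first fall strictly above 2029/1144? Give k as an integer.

k = 3

obs 1: x=-3/4 → posterior Inverse-Gamma(13/2, 153/32)
obs 2: x=-7/2 → posterior Inverse-Gamma(7, 157/32)
obs 3: x=2 → posterior Inverse-Gamma(15/2, 557/32)
obs 4: x=0 → posterior Inverse-Gamma(8, 701/32)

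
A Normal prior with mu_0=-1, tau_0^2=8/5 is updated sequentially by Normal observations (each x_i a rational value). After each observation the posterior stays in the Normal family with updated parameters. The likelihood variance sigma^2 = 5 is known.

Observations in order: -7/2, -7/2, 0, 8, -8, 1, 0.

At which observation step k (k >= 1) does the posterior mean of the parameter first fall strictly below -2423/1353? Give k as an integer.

obs 1: x=-7/2 → posterior Normal(-53/33, 40/33)
obs 2: x=-7/2 → posterior Normal(-81/41, 40/41)
obs 3: x=0 → posterior Normal(-81/49, 40/49)
obs 4: x=8 → posterior Normal(-17/57, 40/57)
obs 5: x=-8 → posterior Normal(-81/65, 8/13)
obs 6: x=1 → posterior Normal(-1, 40/73)
obs 7: x=0 → posterior Normal(-73/81, 40/81)

k = 2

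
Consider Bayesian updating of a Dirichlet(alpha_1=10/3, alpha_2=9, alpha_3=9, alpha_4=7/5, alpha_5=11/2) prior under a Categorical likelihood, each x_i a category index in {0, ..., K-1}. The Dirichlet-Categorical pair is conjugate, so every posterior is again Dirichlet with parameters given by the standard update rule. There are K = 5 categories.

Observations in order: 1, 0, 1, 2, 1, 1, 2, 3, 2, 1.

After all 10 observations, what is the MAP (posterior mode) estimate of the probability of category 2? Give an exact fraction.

obs 1: x=1 → posterior Dirichlet(10/3, 10, 9, 7/5, 11/2)
obs 2: x=0 → posterior Dirichlet(13/3, 10, 9, 7/5, 11/2)
obs 3: x=1 → posterior Dirichlet(13/3, 11, 9, 7/5, 11/2)
obs 4: x=2 → posterior Dirichlet(13/3, 11, 10, 7/5, 11/2)
obs 5: x=1 → posterior Dirichlet(13/3, 12, 10, 7/5, 11/2)
obs 6: x=1 → posterior Dirichlet(13/3, 13, 10, 7/5, 11/2)
obs 7: x=2 → posterior Dirichlet(13/3, 13, 11, 7/5, 11/2)
obs 8: x=3 → posterior Dirichlet(13/3, 13, 11, 12/5, 11/2)
obs 9: x=2 → posterior Dirichlet(13/3, 13, 12, 12/5, 11/2)
obs 10: x=1 → posterior Dirichlet(13/3, 14, 12, 12/5, 11/2)

330/997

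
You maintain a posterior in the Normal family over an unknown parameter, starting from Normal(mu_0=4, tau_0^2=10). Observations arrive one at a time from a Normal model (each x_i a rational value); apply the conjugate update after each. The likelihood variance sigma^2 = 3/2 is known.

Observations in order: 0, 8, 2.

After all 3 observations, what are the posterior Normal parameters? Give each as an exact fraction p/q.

mu_0=212/63, tau_0^2=10/21

obs 1: x=0 → posterior Normal(12/23, 30/23)
obs 2: x=8 → posterior Normal(4, 30/43)
obs 3: x=2 → posterior Normal(212/63, 10/21)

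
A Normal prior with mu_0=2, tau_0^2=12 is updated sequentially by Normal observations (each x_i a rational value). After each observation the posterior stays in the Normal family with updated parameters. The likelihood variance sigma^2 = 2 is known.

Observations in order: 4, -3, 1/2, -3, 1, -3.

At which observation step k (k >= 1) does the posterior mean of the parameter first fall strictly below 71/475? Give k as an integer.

k = 4

obs 1: x=4 → posterior Normal(26/7, 12/7)
obs 2: x=-3 → posterior Normal(8/13, 12/13)
obs 3: x=1/2 → posterior Normal(11/19, 12/19)
obs 4: x=-3 → posterior Normal(-7/25, 12/25)
obs 5: x=1 → posterior Normal(-1/31, 12/31)
obs 6: x=-3 → posterior Normal(-19/37, 12/37)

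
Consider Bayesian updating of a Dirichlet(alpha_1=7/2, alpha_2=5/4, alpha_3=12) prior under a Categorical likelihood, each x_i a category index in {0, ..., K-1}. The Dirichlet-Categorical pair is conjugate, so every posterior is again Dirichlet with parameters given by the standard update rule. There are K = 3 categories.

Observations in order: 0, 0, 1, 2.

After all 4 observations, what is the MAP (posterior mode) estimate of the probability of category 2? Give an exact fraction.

obs 1: x=0 → posterior Dirichlet(9/2, 5/4, 12)
obs 2: x=0 → posterior Dirichlet(11/2, 5/4, 12)
obs 3: x=1 → posterior Dirichlet(11/2, 9/4, 12)
obs 4: x=2 → posterior Dirichlet(11/2, 9/4, 13)

48/71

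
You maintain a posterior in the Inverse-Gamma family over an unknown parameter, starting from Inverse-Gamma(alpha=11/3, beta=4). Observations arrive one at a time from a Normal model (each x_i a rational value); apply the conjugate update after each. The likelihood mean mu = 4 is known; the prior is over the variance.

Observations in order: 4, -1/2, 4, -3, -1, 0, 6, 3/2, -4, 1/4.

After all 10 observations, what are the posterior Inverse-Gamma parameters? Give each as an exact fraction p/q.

alpha=26/3, beta=3305/32

obs 1: x=4 → posterior Inverse-Gamma(25/6, 4)
obs 2: x=-1/2 → posterior Inverse-Gamma(14/3, 113/8)
obs 3: x=4 → posterior Inverse-Gamma(31/6, 113/8)
obs 4: x=-3 → posterior Inverse-Gamma(17/3, 309/8)
obs 5: x=-1 → posterior Inverse-Gamma(37/6, 409/8)
obs 6: x=0 → posterior Inverse-Gamma(20/3, 473/8)
obs 7: x=6 → posterior Inverse-Gamma(43/6, 489/8)
obs 8: x=3/2 → posterior Inverse-Gamma(23/3, 257/4)
obs 9: x=-4 → posterior Inverse-Gamma(49/6, 385/4)
obs 10: x=1/4 → posterior Inverse-Gamma(26/3, 3305/32)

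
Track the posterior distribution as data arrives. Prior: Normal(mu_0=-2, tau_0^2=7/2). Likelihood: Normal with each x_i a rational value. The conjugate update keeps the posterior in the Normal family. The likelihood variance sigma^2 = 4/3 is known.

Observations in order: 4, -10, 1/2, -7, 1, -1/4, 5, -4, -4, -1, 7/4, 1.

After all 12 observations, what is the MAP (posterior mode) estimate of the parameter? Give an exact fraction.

-289/260

obs 1: x=4 → posterior Normal(68/29, 28/29)
obs 2: x=-10 → posterior Normal(-71/25, 14/25)
obs 3: x=1/2 → posterior Normal(-263/142, 28/71)
obs 4: x=-7 → posterior Normal(-557/184, 7/23)
obs 5: x=1 → posterior Normal(-515/226, 28/113)
obs 6: x=-1/4 → posterior Normal(-1051/536, 14/67)
obs 7: x=5 → posterior Normal(-631/620, 28/155)
obs 8: x=-4 → posterior Normal(-967/704, 7/44)
obs 9: x=-4 → posterior Normal(-1303/788, 28/197)
obs 10: x=-1 → posterior Normal(-1387/872, 14/109)
obs 11: x=7/4 → posterior Normal(-310/239, 28/239)
obs 12: x=1 → posterior Normal(-289/260, 7/65)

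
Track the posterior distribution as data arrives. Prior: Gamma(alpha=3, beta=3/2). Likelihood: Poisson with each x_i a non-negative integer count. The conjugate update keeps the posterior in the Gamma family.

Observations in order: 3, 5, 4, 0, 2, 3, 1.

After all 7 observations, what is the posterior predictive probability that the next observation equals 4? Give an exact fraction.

obs 1: x=3 → posterior Gamma(6, 5/2)
obs 2: x=5 → posterior Gamma(11, 7/2)
obs 3: x=4 → posterior Gamma(15, 9/2)
obs 4: x=0 → posterior Gamma(15, 11/2)
obs 5: x=2 → posterior Gamma(17, 13/2)
obs 6: x=3 → posterior Gamma(20, 15/2)
obs 7: x=1 → posterior Gamma(21, 17/2)

11746734236154092729466720125472/93076495688256089536609610280499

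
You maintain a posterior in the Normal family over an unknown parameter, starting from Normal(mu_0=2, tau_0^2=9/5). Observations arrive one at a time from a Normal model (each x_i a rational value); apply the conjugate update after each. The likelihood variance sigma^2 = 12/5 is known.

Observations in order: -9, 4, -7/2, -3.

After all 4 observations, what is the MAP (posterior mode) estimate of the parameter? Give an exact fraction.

obs 1: x=-9 → posterior Normal(-19/7, 36/35)
obs 2: x=4 → posterior Normal(-7/10, 18/25)
obs 3: x=-7/2 → posterior Normal(-35/26, 36/65)
obs 4: x=-3 → posterior Normal(-53/32, 9/20)

-53/32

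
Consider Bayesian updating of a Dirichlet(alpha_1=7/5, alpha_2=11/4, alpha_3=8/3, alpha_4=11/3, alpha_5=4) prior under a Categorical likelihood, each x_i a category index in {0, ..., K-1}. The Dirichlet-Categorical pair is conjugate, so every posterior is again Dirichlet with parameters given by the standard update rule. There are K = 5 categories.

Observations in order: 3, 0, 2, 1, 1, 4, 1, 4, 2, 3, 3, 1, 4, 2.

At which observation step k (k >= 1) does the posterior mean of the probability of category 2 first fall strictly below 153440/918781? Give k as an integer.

k = 2

obs 1: x=3 → posterior Dirichlet(7/5, 11/4, 8/3, 14/3, 4)
obs 2: x=0 → posterior Dirichlet(12/5, 11/4, 8/3, 14/3, 4)
obs 3: x=2 → posterior Dirichlet(12/5, 11/4, 11/3, 14/3, 4)
obs 4: x=1 → posterior Dirichlet(12/5, 15/4, 11/3, 14/3, 4)
obs 5: x=1 → posterior Dirichlet(12/5, 19/4, 11/3, 14/3, 4)
obs 6: x=4 → posterior Dirichlet(12/5, 19/4, 11/3, 14/3, 5)
obs 7: x=1 → posterior Dirichlet(12/5, 23/4, 11/3, 14/3, 5)
obs 8: x=4 → posterior Dirichlet(12/5, 23/4, 11/3, 14/3, 6)
obs 9: x=2 → posterior Dirichlet(12/5, 23/4, 14/3, 14/3, 6)
obs 10: x=3 → posterior Dirichlet(12/5, 23/4, 14/3, 17/3, 6)
obs 11: x=3 → posterior Dirichlet(12/5, 23/4, 14/3, 20/3, 6)
obs 12: x=1 → posterior Dirichlet(12/5, 27/4, 14/3, 20/3, 6)
obs 13: x=4 → posterior Dirichlet(12/5, 27/4, 14/3, 20/3, 7)
obs 14: x=2 → posterior Dirichlet(12/5, 27/4, 17/3, 20/3, 7)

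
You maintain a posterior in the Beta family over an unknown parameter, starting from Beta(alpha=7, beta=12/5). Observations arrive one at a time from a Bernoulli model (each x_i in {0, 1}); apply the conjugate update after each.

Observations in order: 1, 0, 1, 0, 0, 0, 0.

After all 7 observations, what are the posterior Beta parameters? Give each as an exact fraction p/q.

alpha=9, beta=37/5

obs 1: x=1 → posterior Beta(8, 12/5)
obs 2: x=0 → posterior Beta(8, 17/5)
obs 3: x=1 → posterior Beta(9, 17/5)
obs 4: x=0 → posterior Beta(9, 22/5)
obs 5: x=0 → posterior Beta(9, 27/5)
obs 6: x=0 → posterior Beta(9, 32/5)
obs 7: x=0 → posterior Beta(9, 37/5)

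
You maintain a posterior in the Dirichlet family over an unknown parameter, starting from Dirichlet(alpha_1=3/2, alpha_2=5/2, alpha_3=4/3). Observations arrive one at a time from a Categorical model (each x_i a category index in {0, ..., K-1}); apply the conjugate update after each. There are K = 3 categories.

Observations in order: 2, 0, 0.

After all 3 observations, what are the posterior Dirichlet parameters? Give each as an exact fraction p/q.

alpha_1=7/2, alpha_2=5/2, alpha_3=7/3

obs 1: x=2 → posterior Dirichlet(3/2, 5/2, 7/3)
obs 2: x=0 → posterior Dirichlet(5/2, 5/2, 7/3)
obs 3: x=0 → posterior Dirichlet(7/2, 5/2, 7/3)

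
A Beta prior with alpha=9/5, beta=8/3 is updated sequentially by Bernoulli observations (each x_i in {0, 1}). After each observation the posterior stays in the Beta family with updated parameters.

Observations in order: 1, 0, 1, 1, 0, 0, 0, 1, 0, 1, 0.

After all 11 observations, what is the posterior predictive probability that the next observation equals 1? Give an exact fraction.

obs 1: x=1 → posterior Beta(14/5, 8/3)
obs 2: x=0 → posterior Beta(14/5, 11/3)
obs 3: x=1 → posterior Beta(19/5, 11/3)
obs 4: x=1 → posterior Beta(24/5, 11/3)
obs 5: x=0 → posterior Beta(24/5, 14/3)
obs 6: x=0 → posterior Beta(24/5, 17/3)
obs 7: x=0 → posterior Beta(24/5, 20/3)
obs 8: x=1 → posterior Beta(29/5, 20/3)
obs 9: x=0 → posterior Beta(29/5, 23/3)
obs 10: x=1 → posterior Beta(34/5, 23/3)
obs 11: x=0 → posterior Beta(34/5, 26/3)

51/116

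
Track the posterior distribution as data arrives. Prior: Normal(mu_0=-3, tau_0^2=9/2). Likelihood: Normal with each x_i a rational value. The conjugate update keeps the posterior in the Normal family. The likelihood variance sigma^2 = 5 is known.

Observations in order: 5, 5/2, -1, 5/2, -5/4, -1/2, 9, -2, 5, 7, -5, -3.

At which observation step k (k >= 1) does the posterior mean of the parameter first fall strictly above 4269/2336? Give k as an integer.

k = 10

obs 1: x=5 → posterior Normal(15/19, 45/19)
obs 2: x=5/2 → posterior Normal(75/56, 45/28)
obs 3: x=-1 → posterior Normal(57/74, 45/37)
obs 4: x=5/2 → posterior Normal(51/46, 45/46)
obs 5: x=-5/4 → posterior Normal(159/220, 9/11)
obs 6: x=-1/2 → posterior Normal(141/256, 45/64)
obs 7: x=9 → posterior Normal(465/292, 45/73)
obs 8: x=-2 → posterior Normal(393/328, 45/82)
obs 9: x=5 → posterior Normal(573/364, 45/91)
obs 10: x=7 → posterior Normal(33/16, 9/20)
obs 11: x=-5 → posterior Normal(645/436, 45/109)
obs 12: x=-3 → posterior Normal(537/472, 45/118)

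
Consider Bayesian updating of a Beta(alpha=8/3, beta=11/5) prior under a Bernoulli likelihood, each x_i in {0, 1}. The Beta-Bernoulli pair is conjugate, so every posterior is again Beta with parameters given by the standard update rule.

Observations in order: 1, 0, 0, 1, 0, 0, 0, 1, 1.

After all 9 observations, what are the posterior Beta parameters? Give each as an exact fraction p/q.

obs 1: x=1 → posterior Beta(11/3, 11/5)
obs 2: x=0 → posterior Beta(11/3, 16/5)
obs 3: x=0 → posterior Beta(11/3, 21/5)
obs 4: x=1 → posterior Beta(14/3, 21/5)
obs 5: x=0 → posterior Beta(14/3, 26/5)
obs 6: x=0 → posterior Beta(14/3, 31/5)
obs 7: x=0 → posterior Beta(14/3, 36/5)
obs 8: x=1 → posterior Beta(17/3, 36/5)
obs 9: x=1 → posterior Beta(20/3, 36/5)

alpha=20/3, beta=36/5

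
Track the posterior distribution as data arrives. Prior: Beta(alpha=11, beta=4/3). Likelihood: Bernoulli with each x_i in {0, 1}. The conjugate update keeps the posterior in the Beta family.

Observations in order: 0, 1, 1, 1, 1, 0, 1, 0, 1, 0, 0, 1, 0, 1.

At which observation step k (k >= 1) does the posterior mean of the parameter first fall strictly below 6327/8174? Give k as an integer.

k = 10

obs 1: x=0 → posterior Beta(11, 7/3)
obs 2: x=1 → posterior Beta(12, 7/3)
obs 3: x=1 → posterior Beta(13, 7/3)
obs 4: x=1 → posterior Beta(14, 7/3)
obs 5: x=1 → posterior Beta(15, 7/3)
obs 6: x=0 → posterior Beta(15, 10/3)
obs 7: x=1 → posterior Beta(16, 10/3)
obs 8: x=0 → posterior Beta(16, 13/3)
obs 9: x=1 → posterior Beta(17, 13/3)
obs 10: x=0 → posterior Beta(17, 16/3)
obs 11: x=0 → posterior Beta(17, 19/3)
obs 12: x=1 → posterior Beta(18, 19/3)
obs 13: x=0 → posterior Beta(18, 22/3)
obs 14: x=1 → posterior Beta(19, 22/3)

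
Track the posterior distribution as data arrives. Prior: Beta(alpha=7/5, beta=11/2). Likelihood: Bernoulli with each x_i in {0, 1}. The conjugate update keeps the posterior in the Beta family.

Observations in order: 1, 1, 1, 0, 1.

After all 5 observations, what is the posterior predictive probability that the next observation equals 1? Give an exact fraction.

obs 1: x=1 → posterior Beta(12/5, 11/2)
obs 2: x=1 → posterior Beta(17/5, 11/2)
obs 3: x=1 → posterior Beta(22/5, 11/2)
obs 4: x=0 → posterior Beta(22/5, 13/2)
obs 5: x=1 → posterior Beta(27/5, 13/2)

54/119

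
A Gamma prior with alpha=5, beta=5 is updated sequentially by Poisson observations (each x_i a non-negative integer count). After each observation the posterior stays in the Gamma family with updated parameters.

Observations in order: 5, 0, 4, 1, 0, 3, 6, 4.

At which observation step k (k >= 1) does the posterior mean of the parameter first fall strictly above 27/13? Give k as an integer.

obs 1: x=5 → posterior Gamma(10, 6)
obs 2: x=0 → posterior Gamma(10, 7)
obs 3: x=4 → posterior Gamma(14, 8)
obs 4: x=1 → posterior Gamma(15, 9)
obs 5: x=0 → posterior Gamma(15, 10)
obs 6: x=3 → posterior Gamma(18, 11)
obs 7: x=6 → posterior Gamma(24, 12)
obs 8: x=4 → posterior Gamma(28, 13)

k = 8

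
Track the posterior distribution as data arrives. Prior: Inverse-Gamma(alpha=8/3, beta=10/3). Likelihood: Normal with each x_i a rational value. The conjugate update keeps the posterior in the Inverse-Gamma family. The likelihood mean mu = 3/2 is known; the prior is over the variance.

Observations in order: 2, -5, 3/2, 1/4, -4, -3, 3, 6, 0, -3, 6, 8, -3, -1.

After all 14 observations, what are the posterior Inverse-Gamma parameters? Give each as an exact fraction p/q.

obs 1: x=2 → posterior Inverse-Gamma(19/6, 83/24)
obs 2: x=-5 → posterior Inverse-Gamma(11/3, 295/12)
obs 3: x=3/2 → posterior Inverse-Gamma(25/6, 295/12)
obs 4: x=1/4 → posterior Inverse-Gamma(14/3, 2435/96)
obs 5: x=-4 → posterior Inverse-Gamma(31/6, 3887/96)
obs 6: x=-3 → posterior Inverse-Gamma(17/3, 4859/96)
obs 7: x=3 → posterior Inverse-Gamma(37/6, 4967/96)
obs 8: x=6 → posterior Inverse-Gamma(20/3, 5939/96)
obs 9: x=0 → posterior Inverse-Gamma(43/6, 6047/96)
obs 10: x=-3 → posterior Inverse-Gamma(23/3, 7019/96)
obs 11: x=6 → posterior Inverse-Gamma(49/6, 7991/96)
obs 12: x=8 → posterior Inverse-Gamma(26/3, 10019/96)
obs 13: x=-3 → posterior Inverse-Gamma(55/6, 10991/96)
obs 14: x=-1 → posterior Inverse-Gamma(29/3, 11291/96)

alpha=29/3, beta=11291/96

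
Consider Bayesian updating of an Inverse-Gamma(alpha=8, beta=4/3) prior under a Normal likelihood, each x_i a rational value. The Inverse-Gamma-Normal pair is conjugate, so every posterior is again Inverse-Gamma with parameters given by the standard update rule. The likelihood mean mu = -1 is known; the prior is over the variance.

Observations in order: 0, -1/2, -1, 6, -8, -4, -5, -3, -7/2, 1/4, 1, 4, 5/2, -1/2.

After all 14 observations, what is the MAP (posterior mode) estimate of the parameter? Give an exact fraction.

8651/1536

obs 1: x=0 → posterior Inverse-Gamma(17/2, 11/6)
obs 2: x=-1/2 → posterior Inverse-Gamma(9, 47/24)
obs 3: x=-1 → posterior Inverse-Gamma(19/2, 47/24)
obs 4: x=6 → posterior Inverse-Gamma(10, 635/24)
obs 5: x=-8 → posterior Inverse-Gamma(21/2, 1223/24)
obs 6: x=-4 → posterior Inverse-Gamma(11, 1331/24)
obs 7: x=-5 → posterior Inverse-Gamma(23/2, 1523/24)
obs 8: x=-3 → posterior Inverse-Gamma(12, 1571/24)
obs 9: x=-7/2 → posterior Inverse-Gamma(25/2, 823/12)
obs 10: x=1/4 → posterior Inverse-Gamma(13, 6659/96)
obs 11: x=1 → posterior Inverse-Gamma(27/2, 6851/96)
obs 12: x=4 → posterior Inverse-Gamma(14, 8051/96)
obs 13: x=5/2 → posterior Inverse-Gamma(29/2, 8639/96)
obs 14: x=-1/2 → posterior Inverse-Gamma(15, 8651/96)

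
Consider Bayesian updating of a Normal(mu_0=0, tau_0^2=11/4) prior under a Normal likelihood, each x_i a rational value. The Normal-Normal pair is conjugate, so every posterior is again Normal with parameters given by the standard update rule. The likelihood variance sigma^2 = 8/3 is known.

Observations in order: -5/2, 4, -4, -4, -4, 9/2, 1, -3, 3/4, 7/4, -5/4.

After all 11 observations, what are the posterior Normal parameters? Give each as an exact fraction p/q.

mu_0=-891/1580, tau_0^2=88/395

obs 1: x=-5/2 → posterior Normal(-33/26, 88/65)
obs 2: x=4 → posterior Normal(99/196, 44/49)
obs 3: x=-4 → posterior Normal(-165/262, 88/131)
obs 4: x=-4 → posterior Normal(-429/328, 22/41)
obs 5: x=-4 → posterior Normal(-693/394, 88/197)
obs 6: x=9/2 → posterior Normal(-99/115, 44/115)
obs 7: x=1 → posterior Normal(-165/263, 88/263)
obs 8: x=-3 → posterior Normal(-33/37, 11/37)
obs 9: x=3/4 → posterior Normal(-957/1316, 88/329)
obs 10: x=7/4 → posterior Normal(-363/724, 44/181)
obs 11: x=-5/4 → posterior Normal(-891/1580, 88/395)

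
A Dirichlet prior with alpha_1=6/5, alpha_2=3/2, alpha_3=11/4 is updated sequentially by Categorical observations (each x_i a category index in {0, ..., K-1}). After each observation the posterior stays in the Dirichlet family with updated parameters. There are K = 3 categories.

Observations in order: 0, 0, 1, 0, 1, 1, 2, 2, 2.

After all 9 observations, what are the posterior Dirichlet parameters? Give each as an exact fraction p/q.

alpha_1=21/5, alpha_2=9/2, alpha_3=23/4

obs 1: x=0 → posterior Dirichlet(11/5, 3/2, 11/4)
obs 2: x=0 → posterior Dirichlet(16/5, 3/2, 11/4)
obs 3: x=1 → posterior Dirichlet(16/5, 5/2, 11/4)
obs 4: x=0 → posterior Dirichlet(21/5, 5/2, 11/4)
obs 5: x=1 → posterior Dirichlet(21/5, 7/2, 11/4)
obs 6: x=1 → posterior Dirichlet(21/5, 9/2, 11/4)
obs 7: x=2 → posterior Dirichlet(21/5, 9/2, 15/4)
obs 8: x=2 → posterior Dirichlet(21/5, 9/2, 19/4)
obs 9: x=2 → posterior Dirichlet(21/5, 9/2, 23/4)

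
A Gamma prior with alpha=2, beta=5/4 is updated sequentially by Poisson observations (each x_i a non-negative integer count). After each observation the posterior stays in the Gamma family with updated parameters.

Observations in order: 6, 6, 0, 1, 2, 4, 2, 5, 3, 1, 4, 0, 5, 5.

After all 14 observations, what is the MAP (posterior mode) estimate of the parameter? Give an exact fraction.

180/61

obs 1: x=6 → posterior Gamma(8, 9/4)
obs 2: x=6 → posterior Gamma(14, 13/4)
obs 3: x=0 → posterior Gamma(14, 17/4)
obs 4: x=1 → posterior Gamma(15, 21/4)
obs 5: x=2 → posterior Gamma(17, 25/4)
obs 6: x=4 → posterior Gamma(21, 29/4)
obs 7: x=2 → posterior Gamma(23, 33/4)
obs 8: x=5 → posterior Gamma(28, 37/4)
obs 9: x=3 → posterior Gamma(31, 41/4)
obs 10: x=1 → posterior Gamma(32, 45/4)
obs 11: x=4 → posterior Gamma(36, 49/4)
obs 12: x=0 → posterior Gamma(36, 53/4)
obs 13: x=5 → posterior Gamma(41, 57/4)
obs 14: x=5 → posterior Gamma(46, 61/4)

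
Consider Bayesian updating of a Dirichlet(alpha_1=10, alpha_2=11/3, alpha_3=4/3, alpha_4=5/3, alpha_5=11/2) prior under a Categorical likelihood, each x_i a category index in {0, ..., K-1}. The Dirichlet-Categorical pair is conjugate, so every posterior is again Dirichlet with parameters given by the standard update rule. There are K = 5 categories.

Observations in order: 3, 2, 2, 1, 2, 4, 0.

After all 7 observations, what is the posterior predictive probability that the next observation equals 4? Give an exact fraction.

obs 1: x=3 → posterior Dirichlet(10, 11/3, 4/3, 8/3, 11/2)
obs 2: x=2 → posterior Dirichlet(10, 11/3, 7/3, 8/3, 11/2)
obs 3: x=2 → posterior Dirichlet(10, 11/3, 10/3, 8/3, 11/2)
obs 4: x=1 → posterior Dirichlet(10, 14/3, 10/3, 8/3, 11/2)
obs 5: x=2 → posterior Dirichlet(10, 14/3, 13/3, 8/3, 11/2)
obs 6: x=4 → posterior Dirichlet(10, 14/3, 13/3, 8/3, 13/2)
obs 7: x=0 → posterior Dirichlet(11, 14/3, 13/3, 8/3, 13/2)

39/175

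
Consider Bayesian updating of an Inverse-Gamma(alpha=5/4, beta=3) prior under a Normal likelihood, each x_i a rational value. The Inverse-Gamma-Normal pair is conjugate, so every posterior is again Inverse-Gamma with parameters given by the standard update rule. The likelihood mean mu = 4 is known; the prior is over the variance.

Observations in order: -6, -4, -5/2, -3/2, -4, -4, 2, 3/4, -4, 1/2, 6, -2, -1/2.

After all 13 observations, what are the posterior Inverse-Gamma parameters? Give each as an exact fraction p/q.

obs 1: x=-6 → posterior Inverse-Gamma(7/4, 53)
obs 2: x=-4 → posterior Inverse-Gamma(9/4, 85)
obs 3: x=-5/2 → posterior Inverse-Gamma(11/4, 849/8)
obs 4: x=-3/2 → posterior Inverse-Gamma(13/4, 485/4)
obs 5: x=-4 → posterior Inverse-Gamma(15/4, 613/4)
obs 6: x=-4 → posterior Inverse-Gamma(17/4, 741/4)
obs 7: x=2 → posterior Inverse-Gamma(19/4, 749/4)
obs 8: x=3/4 → posterior Inverse-Gamma(21/4, 6161/32)
obs 9: x=-4 → posterior Inverse-Gamma(23/4, 7185/32)
obs 10: x=1/2 → posterior Inverse-Gamma(25/4, 7381/32)
obs 11: x=6 → posterior Inverse-Gamma(27/4, 7445/32)
obs 12: x=-2 → posterior Inverse-Gamma(29/4, 8021/32)
obs 13: x=-1/2 → posterior Inverse-Gamma(31/4, 8345/32)

alpha=31/4, beta=8345/32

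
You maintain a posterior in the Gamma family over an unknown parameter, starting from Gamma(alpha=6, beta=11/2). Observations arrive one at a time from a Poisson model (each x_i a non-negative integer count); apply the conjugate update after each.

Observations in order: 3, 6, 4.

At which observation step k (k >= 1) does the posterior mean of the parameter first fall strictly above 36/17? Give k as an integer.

k = 3

obs 1: x=3 → posterior Gamma(9, 13/2)
obs 2: x=6 → posterior Gamma(15, 15/2)
obs 3: x=4 → posterior Gamma(19, 17/2)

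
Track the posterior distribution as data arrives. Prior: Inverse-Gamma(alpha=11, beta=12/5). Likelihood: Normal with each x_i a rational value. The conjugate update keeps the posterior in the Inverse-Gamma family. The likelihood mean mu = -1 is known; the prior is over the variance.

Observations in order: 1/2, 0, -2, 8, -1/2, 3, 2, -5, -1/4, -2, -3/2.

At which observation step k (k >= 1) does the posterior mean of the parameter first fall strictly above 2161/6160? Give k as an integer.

k = 2

obs 1: x=1/2 → posterior Inverse-Gamma(23/2, 141/40)
obs 2: x=0 → posterior Inverse-Gamma(12, 161/40)
obs 3: x=-2 → posterior Inverse-Gamma(25/2, 181/40)
obs 4: x=8 → posterior Inverse-Gamma(13, 1801/40)
obs 5: x=-1/2 → posterior Inverse-Gamma(27/2, 903/20)
obs 6: x=3 → posterior Inverse-Gamma(14, 1063/20)
obs 7: x=2 → posterior Inverse-Gamma(29/2, 1153/20)
obs 8: x=-5 → posterior Inverse-Gamma(15, 1313/20)
obs 9: x=-1/4 → posterior Inverse-Gamma(31/2, 10549/160)
obs 10: x=-2 → posterior Inverse-Gamma(16, 10629/160)
obs 11: x=-3/2 → posterior Inverse-Gamma(33/2, 10649/160)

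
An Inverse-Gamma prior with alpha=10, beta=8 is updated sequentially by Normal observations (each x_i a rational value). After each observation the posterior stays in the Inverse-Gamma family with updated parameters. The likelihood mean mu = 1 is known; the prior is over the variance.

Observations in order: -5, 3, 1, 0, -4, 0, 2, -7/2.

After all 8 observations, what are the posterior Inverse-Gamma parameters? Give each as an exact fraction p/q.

obs 1: x=-5 → posterior Inverse-Gamma(21/2, 26)
obs 2: x=3 → posterior Inverse-Gamma(11, 28)
obs 3: x=1 → posterior Inverse-Gamma(23/2, 28)
obs 4: x=0 → posterior Inverse-Gamma(12, 57/2)
obs 5: x=-4 → posterior Inverse-Gamma(25/2, 41)
obs 6: x=0 → posterior Inverse-Gamma(13, 83/2)
obs 7: x=2 → posterior Inverse-Gamma(27/2, 42)
obs 8: x=-7/2 → posterior Inverse-Gamma(14, 417/8)

alpha=14, beta=417/8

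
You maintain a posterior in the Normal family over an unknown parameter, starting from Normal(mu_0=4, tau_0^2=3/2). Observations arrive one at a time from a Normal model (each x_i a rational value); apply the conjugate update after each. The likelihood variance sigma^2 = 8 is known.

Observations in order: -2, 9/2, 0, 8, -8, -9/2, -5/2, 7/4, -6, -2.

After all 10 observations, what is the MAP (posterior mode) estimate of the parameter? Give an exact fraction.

obs 1: x=-2 → posterior Normal(58/19, 24/19)
obs 2: x=9/2 → posterior Normal(13/4, 12/11)
obs 3: x=0 → posterior Normal(143/50, 24/25)
obs 4: x=8 → posterior Normal(191/56, 6/7)
obs 5: x=-8 → posterior Normal(143/62, 24/31)
obs 6: x=-9/2 → posterior Normal(29/17, 12/17)
obs 7: x=-5/2 → posterior Normal(101/74, 24/37)
obs 8: x=7/4 → posterior Normal(223/160, 3/5)
obs 9: x=-6 → posterior Normal(151/172, 24/43)
obs 10: x=-2 → posterior Normal(127/184, 12/23)

127/184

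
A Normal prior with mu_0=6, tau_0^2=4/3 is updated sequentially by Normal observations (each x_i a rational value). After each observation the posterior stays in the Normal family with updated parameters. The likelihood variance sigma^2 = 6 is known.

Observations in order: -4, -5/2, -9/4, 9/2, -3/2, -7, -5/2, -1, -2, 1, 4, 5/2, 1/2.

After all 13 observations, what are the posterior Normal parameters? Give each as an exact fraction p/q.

mu_0=67/70, tau_0^2=12/35

obs 1: x=-4 → posterior Normal(46/11, 12/11)
obs 2: x=-5/2 → posterior Normal(41/13, 12/13)
obs 3: x=-9/4 → posterior Normal(73/30, 4/5)
obs 4: x=9/2 → posterior Normal(91/34, 12/17)
obs 5: x=-3/2 → posterior Normal(85/38, 12/19)
obs 6: x=-7 → posterior Normal(19/14, 4/7)
obs 7: x=-5/2 → posterior Normal(47/46, 12/23)
obs 8: x=-1 → posterior Normal(43/50, 12/25)
obs 9: x=-2 → posterior Normal(35/54, 4/9)
obs 10: x=1 → posterior Normal(39/58, 12/29)
obs 11: x=4 → posterior Normal(55/62, 12/31)
obs 12: x=5/2 → posterior Normal(65/66, 4/11)
obs 13: x=1/2 → posterior Normal(67/70, 12/35)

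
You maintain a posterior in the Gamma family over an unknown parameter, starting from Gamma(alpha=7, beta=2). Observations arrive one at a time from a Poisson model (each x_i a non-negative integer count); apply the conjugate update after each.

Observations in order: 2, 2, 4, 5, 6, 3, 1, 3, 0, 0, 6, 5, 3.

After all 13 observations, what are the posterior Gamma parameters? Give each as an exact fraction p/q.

alpha=47, beta=15

obs 1: x=2 → posterior Gamma(9, 3)
obs 2: x=2 → posterior Gamma(11, 4)
obs 3: x=4 → posterior Gamma(15, 5)
obs 4: x=5 → posterior Gamma(20, 6)
obs 5: x=6 → posterior Gamma(26, 7)
obs 6: x=3 → posterior Gamma(29, 8)
obs 7: x=1 → posterior Gamma(30, 9)
obs 8: x=3 → posterior Gamma(33, 10)
obs 9: x=0 → posterior Gamma(33, 11)
obs 10: x=0 → posterior Gamma(33, 12)
obs 11: x=6 → posterior Gamma(39, 13)
obs 12: x=5 → posterior Gamma(44, 14)
obs 13: x=3 → posterior Gamma(47, 15)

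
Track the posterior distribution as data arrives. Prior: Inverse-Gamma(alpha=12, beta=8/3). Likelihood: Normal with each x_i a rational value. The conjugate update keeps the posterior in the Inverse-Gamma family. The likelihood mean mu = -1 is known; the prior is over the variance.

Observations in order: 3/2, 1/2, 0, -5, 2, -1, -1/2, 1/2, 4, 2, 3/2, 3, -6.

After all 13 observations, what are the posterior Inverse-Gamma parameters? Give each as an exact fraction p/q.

alpha=37/2, beta=1483/24

obs 1: x=3/2 → posterior Inverse-Gamma(25/2, 139/24)
obs 2: x=1/2 → posterior Inverse-Gamma(13, 83/12)
obs 3: x=0 → posterior Inverse-Gamma(27/2, 89/12)
obs 4: x=-5 → posterior Inverse-Gamma(14, 185/12)
obs 5: x=2 → posterior Inverse-Gamma(29/2, 239/12)
obs 6: x=-1 → posterior Inverse-Gamma(15, 239/12)
obs 7: x=-1/2 → posterior Inverse-Gamma(31/2, 481/24)
obs 8: x=1/2 → posterior Inverse-Gamma(16, 127/6)
obs 9: x=4 → posterior Inverse-Gamma(33/2, 101/3)
obs 10: x=2 → posterior Inverse-Gamma(17, 229/6)
obs 11: x=3/2 → posterior Inverse-Gamma(35/2, 991/24)
obs 12: x=3 → posterior Inverse-Gamma(18, 1183/24)
obs 13: x=-6 → posterior Inverse-Gamma(37/2, 1483/24)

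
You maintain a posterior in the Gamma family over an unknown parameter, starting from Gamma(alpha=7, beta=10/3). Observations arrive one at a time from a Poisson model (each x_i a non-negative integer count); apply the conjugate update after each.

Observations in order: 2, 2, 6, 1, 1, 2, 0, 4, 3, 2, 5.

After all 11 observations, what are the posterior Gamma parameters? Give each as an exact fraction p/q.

alpha=35, beta=43/3

obs 1: x=2 → posterior Gamma(9, 13/3)
obs 2: x=2 → posterior Gamma(11, 16/3)
obs 3: x=6 → posterior Gamma(17, 19/3)
obs 4: x=1 → posterior Gamma(18, 22/3)
obs 5: x=1 → posterior Gamma(19, 25/3)
obs 6: x=2 → posterior Gamma(21, 28/3)
obs 7: x=0 → posterior Gamma(21, 31/3)
obs 8: x=4 → posterior Gamma(25, 34/3)
obs 9: x=3 → posterior Gamma(28, 37/3)
obs 10: x=2 → posterior Gamma(30, 40/3)
obs 11: x=5 → posterior Gamma(35, 43/3)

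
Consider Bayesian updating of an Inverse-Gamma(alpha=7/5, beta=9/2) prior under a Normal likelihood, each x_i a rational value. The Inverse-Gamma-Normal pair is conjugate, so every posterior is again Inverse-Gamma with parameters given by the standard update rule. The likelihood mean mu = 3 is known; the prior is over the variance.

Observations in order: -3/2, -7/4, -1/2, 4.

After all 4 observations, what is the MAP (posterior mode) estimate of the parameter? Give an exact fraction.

obs 1: x=-3/2 → posterior Inverse-Gamma(19/10, 117/8)
obs 2: x=-7/4 → posterior Inverse-Gamma(12/5, 829/32)
obs 3: x=-1/2 → posterior Inverse-Gamma(29/10, 1025/32)
obs 4: x=4 → posterior Inverse-Gamma(17/5, 1041/32)

5205/704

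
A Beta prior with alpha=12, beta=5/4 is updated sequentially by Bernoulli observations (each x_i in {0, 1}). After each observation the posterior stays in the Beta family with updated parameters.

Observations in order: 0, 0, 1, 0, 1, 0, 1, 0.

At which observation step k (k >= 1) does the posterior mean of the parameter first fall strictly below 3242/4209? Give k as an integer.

k = 4

obs 1: x=0 → posterior Beta(12, 9/4)
obs 2: x=0 → posterior Beta(12, 13/4)
obs 3: x=1 → posterior Beta(13, 13/4)
obs 4: x=0 → posterior Beta(13, 17/4)
obs 5: x=1 → posterior Beta(14, 17/4)
obs 6: x=0 → posterior Beta(14, 21/4)
obs 7: x=1 → posterior Beta(15, 21/4)
obs 8: x=0 → posterior Beta(15, 25/4)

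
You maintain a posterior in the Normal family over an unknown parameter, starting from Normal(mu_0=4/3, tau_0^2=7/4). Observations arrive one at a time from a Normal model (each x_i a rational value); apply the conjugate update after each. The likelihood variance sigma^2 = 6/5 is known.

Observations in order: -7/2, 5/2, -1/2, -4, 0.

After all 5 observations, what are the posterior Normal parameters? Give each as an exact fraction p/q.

mu_0=-321/398, tau_0^2=42/199

obs 1: x=-7/2 → posterior Normal(-181/118, 42/59)
obs 2: x=5/2 → posterior Normal(-3/94, 21/47)
obs 3: x=-1/2 → posterior Normal(-41/258, 14/43)
obs 4: x=-4 → posterior Normal(-321/328, 21/82)
obs 5: x=0 → posterior Normal(-321/398, 42/199)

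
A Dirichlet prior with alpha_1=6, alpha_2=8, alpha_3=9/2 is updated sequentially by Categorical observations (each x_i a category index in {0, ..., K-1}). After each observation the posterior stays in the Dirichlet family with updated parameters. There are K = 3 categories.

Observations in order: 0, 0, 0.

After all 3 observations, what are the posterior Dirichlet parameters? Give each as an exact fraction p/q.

obs 1: x=0 → posterior Dirichlet(7, 8, 9/2)
obs 2: x=0 → posterior Dirichlet(8, 8, 9/2)
obs 3: x=0 → posterior Dirichlet(9, 8, 9/2)

alpha_1=9, alpha_2=8, alpha_3=9/2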